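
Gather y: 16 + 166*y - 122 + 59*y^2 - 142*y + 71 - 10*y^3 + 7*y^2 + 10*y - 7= -10*y^3 + 66*y^2 + 34*y - 42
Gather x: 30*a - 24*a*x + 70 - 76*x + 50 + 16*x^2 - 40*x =30*a + 16*x^2 + x*(-24*a - 116) + 120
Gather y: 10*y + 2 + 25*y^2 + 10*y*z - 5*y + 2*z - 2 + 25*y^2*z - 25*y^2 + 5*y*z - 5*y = 25*y^2*z + 15*y*z + 2*z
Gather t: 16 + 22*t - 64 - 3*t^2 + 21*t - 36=-3*t^2 + 43*t - 84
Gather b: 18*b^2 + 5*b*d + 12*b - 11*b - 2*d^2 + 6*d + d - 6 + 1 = 18*b^2 + b*(5*d + 1) - 2*d^2 + 7*d - 5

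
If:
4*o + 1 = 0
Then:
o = -1/4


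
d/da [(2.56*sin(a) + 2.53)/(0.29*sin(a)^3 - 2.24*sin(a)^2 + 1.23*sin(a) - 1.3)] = (-1.4848*sin(a)^3 + 3.5333*sin(a)^2 + 11.3344*sin(a) - 6.4399)*cos(a)/(0.0841*sin(a)^6 - 1.2992*sin(a)^5 + 5.731*sin(a)^4 - 6.2644*sin(a)^3 + 7.3369*sin(a)^2 - 3.198*sin(a) + 1.69)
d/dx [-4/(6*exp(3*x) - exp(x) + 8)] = (72*exp(2*x) - 4)*exp(x)/(6*exp(3*x) - exp(x) + 8)^2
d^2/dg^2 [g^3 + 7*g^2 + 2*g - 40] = 6*g + 14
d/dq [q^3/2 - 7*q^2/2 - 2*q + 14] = 3*q^2/2 - 7*q - 2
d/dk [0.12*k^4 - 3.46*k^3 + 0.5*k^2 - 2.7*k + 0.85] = 0.48*k^3 - 10.38*k^2 + 1.0*k - 2.7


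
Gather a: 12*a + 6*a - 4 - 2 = 18*a - 6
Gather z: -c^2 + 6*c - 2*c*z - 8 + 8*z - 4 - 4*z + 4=-c^2 + 6*c + z*(4 - 2*c) - 8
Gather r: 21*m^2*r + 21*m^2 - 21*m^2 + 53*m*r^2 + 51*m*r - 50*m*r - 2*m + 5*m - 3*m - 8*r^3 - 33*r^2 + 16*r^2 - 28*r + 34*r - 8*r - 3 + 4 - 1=-8*r^3 + r^2*(53*m - 17) + r*(21*m^2 + m - 2)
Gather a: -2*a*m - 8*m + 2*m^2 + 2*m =-2*a*m + 2*m^2 - 6*m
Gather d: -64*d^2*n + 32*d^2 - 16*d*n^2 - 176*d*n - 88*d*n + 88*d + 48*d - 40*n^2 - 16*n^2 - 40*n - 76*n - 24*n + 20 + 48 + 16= d^2*(32 - 64*n) + d*(-16*n^2 - 264*n + 136) - 56*n^2 - 140*n + 84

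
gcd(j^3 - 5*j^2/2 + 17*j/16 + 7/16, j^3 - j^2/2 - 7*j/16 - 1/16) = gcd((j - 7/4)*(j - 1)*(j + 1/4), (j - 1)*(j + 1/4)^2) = j^2 - 3*j/4 - 1/4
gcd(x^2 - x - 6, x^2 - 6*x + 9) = x - 3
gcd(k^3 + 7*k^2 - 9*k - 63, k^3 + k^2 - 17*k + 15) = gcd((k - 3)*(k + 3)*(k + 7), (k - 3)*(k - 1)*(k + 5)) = k - 3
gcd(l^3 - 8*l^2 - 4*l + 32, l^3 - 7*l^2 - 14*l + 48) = l^2 - 10*l + 16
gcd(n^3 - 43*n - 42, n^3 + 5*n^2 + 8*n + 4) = n + 1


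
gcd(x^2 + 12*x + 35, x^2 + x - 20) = x + 5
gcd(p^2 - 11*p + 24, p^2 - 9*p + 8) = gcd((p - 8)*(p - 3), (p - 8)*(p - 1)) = p - 8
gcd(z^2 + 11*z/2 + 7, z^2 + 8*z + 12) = z + 2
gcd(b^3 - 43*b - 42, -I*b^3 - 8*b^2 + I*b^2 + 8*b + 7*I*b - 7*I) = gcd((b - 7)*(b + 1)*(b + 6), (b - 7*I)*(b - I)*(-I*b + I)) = 1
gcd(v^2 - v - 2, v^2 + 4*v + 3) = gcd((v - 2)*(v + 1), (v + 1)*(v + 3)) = v + 1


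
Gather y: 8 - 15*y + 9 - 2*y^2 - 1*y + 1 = -2*y^2 - 16*y + 18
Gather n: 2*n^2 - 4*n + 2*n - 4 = 2*n^2 - 2*n - 4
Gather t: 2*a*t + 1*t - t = 2*a*t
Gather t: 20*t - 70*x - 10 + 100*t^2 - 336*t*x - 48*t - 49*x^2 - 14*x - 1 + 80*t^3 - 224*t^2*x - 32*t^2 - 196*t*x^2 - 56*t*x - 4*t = 80*t^3 + t^2*(68 - 224*x) + t*(-196*x^2 - 392*x - 32) - 49*x^2 - 84*x - 11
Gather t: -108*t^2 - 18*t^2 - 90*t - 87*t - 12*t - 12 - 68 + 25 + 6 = -126*t^2 - 189*t - 49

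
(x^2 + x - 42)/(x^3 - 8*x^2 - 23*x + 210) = (x + 7)/(x^2 - 2*x - 35)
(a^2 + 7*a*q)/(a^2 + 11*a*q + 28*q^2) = a/(a + 4*q)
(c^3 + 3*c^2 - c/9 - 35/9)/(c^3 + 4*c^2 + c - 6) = (c^2 + 4*c + 35/9)/(c^2 + 5*c + 6)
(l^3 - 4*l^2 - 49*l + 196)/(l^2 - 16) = (l^2 - 49)/(l + 4)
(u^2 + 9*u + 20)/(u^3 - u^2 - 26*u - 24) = (u + 5)/(u^2 - 5*u - 6)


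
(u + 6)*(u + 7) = u^2 + 13*u + 42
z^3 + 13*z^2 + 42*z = z*(z + 6)*(z + 7)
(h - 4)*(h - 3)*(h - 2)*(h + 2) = h^4 - 7*h^3 + 8*h^2 + 28*h - 48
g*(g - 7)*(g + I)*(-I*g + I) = -I*g^4 + g^3 + 8*I*g^3 - 8*g^2 - 7*I*g^2 + 7*g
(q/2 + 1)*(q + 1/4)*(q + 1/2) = q^3/2 + 11*q^2/8 + 13*q/16 + 1/8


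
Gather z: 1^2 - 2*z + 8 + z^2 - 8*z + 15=z^2 - 10*z + 24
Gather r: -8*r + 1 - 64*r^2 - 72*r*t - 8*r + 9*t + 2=-64*r^2 + r*(-72*t - 16) + 9*t + 3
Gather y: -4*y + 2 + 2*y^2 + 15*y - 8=2*y^2 + 11*y - 6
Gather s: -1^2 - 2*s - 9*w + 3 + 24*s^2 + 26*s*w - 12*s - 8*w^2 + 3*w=24*s^2 + s*(26*w - 14) - 8*w^2 - 6*w + 2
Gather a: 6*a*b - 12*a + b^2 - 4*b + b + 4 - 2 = a*(6*b - 12) + b^2 - 3*b + 2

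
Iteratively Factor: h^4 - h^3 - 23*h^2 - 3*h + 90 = (h + 3)*(h^3 - 4*h^2 - 11*h + 30) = (h - 2)*(h + 3)*(h^2 - 2*h - 15) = (h - 2)*(h + 3)^2*(h - 5)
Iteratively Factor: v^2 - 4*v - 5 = (v - 5)*(v + 1)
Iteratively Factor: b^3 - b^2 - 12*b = (b - 4)*(b^2 + 3*b) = b*(b - 4)*(b + 3)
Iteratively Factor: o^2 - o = (o - 1)*(o)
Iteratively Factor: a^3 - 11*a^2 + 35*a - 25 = (a - 5)*(a^2 - 6*a + 5) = (a - 5)^2*(a - 1)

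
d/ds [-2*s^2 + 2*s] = 2 - 4*s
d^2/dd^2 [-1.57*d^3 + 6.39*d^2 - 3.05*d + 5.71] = 12.78 - 9.42*d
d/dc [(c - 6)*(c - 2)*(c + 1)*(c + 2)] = 4*c^3 - 15*c^2 - 20*c + 20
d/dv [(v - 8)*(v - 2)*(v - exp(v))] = (1 - exp(v))*(v - 8)*(v - 2) + (v - 8)*(v - exp(v)) + (v - 2)*(v - exp(v))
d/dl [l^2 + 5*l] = 2*l + 5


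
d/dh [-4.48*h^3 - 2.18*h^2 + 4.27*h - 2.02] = -13.44*h^2 - 4.36*h + 4.27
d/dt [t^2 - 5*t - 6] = 2*t - 5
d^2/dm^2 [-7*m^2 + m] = -14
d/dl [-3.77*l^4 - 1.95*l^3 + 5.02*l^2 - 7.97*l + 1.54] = -15.08*l^3 - 5.85*l^2 + 10.04*l - 7.97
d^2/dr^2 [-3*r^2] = -6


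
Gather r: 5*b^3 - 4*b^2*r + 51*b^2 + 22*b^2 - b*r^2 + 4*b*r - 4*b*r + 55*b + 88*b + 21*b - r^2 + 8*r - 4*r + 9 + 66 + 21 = 5*b^3 + 73*b^2 + 164*b + r^2*(-b - 1) + r*(4 - 4*b^2) + 96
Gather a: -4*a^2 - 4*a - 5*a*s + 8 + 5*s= -4*a^2 + a*(-5*s - 4) + 5*s + 8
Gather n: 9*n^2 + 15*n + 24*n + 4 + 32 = 9*n^2 + 39*n + 36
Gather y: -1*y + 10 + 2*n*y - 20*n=-20*n + y*(2*n - 1) + 10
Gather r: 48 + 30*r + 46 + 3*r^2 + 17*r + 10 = 3*r^2 + 47*r + 104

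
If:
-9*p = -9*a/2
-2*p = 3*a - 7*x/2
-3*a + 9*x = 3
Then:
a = 7/17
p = 7/34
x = 8/17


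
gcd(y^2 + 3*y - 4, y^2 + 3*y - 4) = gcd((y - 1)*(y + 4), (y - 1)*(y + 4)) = y^2 + 3*y - 4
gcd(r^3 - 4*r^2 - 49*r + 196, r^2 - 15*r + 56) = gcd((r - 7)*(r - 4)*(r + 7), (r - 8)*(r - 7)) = r - 7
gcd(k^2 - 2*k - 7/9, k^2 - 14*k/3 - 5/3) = k + 1/3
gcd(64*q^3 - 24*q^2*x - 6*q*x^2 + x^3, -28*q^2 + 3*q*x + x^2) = 1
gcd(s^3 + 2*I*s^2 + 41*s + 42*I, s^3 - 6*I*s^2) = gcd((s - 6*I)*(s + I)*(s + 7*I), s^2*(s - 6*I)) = s - 6*I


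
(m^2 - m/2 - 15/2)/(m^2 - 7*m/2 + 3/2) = (2*m + 5)/(2*m - 1)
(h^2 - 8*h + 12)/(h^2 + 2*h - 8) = (h - 6)/(h + 4)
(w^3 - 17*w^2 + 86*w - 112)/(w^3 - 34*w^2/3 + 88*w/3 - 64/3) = 3*(w - 7)/(3*w - 4)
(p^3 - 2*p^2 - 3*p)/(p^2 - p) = (p^2 - 2*p - 3)/(p - 1)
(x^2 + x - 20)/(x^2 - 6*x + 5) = (x^2 + x - 20)/(x^2 - 6*x + 5)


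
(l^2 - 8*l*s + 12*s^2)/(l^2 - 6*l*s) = (l - 2*s)/l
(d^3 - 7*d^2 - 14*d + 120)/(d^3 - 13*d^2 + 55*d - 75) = (d^2 - 2*d - 24)/(d^2 - 8*d + 15)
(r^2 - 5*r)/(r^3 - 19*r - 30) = r/(r^2 + 5*r + 6)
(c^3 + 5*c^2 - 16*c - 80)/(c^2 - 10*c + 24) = (c^2 + 9*c + 20)/(c - 6)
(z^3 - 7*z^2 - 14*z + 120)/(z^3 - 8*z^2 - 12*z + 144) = (z - 5)/(z - 6)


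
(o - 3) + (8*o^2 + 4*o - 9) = 8*o^2 + 5*o - 12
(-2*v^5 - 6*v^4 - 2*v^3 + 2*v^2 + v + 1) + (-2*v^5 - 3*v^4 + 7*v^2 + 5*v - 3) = -4*v^5 - 9*v^4 - 2*v^3 + 9*v^2 + 6*v - 2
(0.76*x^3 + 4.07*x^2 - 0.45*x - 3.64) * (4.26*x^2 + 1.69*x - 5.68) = 3.2376*x^5 + 18.6226*x^4 + 0.644500000000001*x^3 - 39.3845*x^2 - 3.5956*x + 20.6752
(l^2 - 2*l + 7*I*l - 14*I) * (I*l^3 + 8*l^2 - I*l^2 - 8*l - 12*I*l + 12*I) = I*l^5 + l^4 - 3*I*l^4 - 3*l^3 + 46*I*l^3 + 86*l^2 - 132*I*l^2 - 252*l + 88*I*l + 168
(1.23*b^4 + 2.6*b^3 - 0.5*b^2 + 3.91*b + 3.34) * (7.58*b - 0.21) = 9.3234*b^5 + 19.4497*b^4 - 4.336*b^3 + 29.7428*b^2 + 24.4961*b - 0.7014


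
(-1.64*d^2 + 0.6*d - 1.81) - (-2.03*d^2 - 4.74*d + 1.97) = 0.39*d^2 + 5.34*d - 3.78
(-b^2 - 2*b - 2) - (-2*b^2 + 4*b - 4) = b^2 - 6*b + 2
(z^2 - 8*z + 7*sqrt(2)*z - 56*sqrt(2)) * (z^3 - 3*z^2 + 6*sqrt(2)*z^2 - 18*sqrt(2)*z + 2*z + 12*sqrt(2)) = z^5 - 11*z^4 + 13*sqrt(2)*z^4 - 143*sqrt(2)*z^3 + 110*z^3 - 940*z^2 + 338*sqrt(2)*z^2 - 208*sqrt(2)*z + 2184*z - 1344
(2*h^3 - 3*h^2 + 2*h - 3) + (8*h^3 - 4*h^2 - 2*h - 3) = 10*h^3 - 7*h^2 - 6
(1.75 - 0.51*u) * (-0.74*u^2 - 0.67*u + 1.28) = 0.3774*u^3 - 0.9533*u^2 - 1.8253*u + 2.24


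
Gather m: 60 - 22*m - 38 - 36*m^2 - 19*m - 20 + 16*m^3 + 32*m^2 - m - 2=16*m^3 - 4*m^2 - 42*m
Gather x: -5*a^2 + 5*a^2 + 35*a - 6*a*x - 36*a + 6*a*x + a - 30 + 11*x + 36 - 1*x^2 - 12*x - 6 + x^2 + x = 0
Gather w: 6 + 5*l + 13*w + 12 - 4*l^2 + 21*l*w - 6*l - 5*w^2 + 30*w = -4*l^2 - l - 5*w^2 + w*(21*l + 43) + 18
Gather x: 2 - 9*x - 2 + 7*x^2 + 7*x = 7*x^2 - 2*x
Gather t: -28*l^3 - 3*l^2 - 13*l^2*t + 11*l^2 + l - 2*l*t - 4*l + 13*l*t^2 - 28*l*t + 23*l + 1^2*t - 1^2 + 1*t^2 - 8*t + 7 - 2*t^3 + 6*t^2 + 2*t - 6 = -28*l^3 + 8*l^2 + 20*l - 2*t^3 + t^2*(13*l + 7) + t*(-13*l^2 - 30*l - 5)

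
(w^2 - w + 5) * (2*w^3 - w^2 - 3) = 2*w^5 - 3*w^4 + 11*w^3 - 8*w^2 + 3*w - 15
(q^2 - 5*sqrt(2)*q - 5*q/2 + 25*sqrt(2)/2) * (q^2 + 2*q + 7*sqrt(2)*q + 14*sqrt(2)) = q^4 - q^3/2 + 2*sqrt(2)*q^3 - 75*q^2 - sqrt(2)*q^2 - 10*sqrt(2)*q + 35*q + 350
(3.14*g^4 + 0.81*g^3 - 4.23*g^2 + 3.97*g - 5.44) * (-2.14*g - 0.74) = -6.7196*g^5 - 4.057*g^4 + 8.4528*g^3 - 5.3656*g^2 + 8.7038*g + 4.0256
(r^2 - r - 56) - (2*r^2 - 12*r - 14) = -r^2 + 11*r - 42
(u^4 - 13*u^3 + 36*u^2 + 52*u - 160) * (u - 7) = u^5 - 20*u^4 + 127*u^3 - 200*u^2 - 524*u + 1120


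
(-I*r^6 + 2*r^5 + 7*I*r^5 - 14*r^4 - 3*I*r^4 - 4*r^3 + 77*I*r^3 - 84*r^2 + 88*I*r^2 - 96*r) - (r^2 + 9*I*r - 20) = -I*r^6 + 2*r^5 + 7*I*r^5 - 14*r^4 - 3*I*r^4 - 4*r^3 + 77*I*r^3 - 85*r^2 + 88*I*r^2 - 96*r - 9*I*r + 20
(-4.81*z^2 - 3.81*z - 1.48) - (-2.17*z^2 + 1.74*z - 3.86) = -2.64*z^2 - 5.55*z + 2.38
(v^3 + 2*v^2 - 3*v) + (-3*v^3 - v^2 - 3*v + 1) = -2*v^3 + v^2 - 6*v + 1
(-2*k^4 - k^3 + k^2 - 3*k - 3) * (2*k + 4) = -4*k^5 - 10*k^4 - 2*k^3 - 2*k^2 - 18*k - 12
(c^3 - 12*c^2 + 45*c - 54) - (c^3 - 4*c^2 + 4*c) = -8*c^2 + 41*c - 54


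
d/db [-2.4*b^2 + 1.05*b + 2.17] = 1.05 - 4.8*b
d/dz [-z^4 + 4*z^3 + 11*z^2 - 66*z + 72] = -4*z^3 + 12*z^2 + 22*z - 66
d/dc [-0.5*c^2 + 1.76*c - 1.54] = 1.76 - 1.0*c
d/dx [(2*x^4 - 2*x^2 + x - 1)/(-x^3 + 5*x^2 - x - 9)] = ((3*x^2 - 10*x + 1)*(2*x^4 - 2*x^2 + x - 1) + (-8*x^3 + 4*x - 1)*(x^3 - 5*x^2 + x + 9))/(x^3 - 5*x^2 + x + 9)^2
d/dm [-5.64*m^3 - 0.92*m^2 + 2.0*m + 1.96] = -16.92*m^2 - 1.84*m + 2.0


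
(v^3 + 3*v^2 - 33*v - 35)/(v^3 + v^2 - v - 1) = (v^2 + 2*v - 35)/(v^2 - 1)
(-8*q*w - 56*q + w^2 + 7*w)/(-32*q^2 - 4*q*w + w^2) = (w + 7)/(4*q + w)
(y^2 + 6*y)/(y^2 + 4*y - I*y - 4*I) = y*(y + 6)/(y^2 + y*(4 - I) - 4*I)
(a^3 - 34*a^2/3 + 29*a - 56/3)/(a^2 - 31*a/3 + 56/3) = a - 1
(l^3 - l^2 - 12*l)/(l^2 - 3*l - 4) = l*(l + 3)/(l + 1)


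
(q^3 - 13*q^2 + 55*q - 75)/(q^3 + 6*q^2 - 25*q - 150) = (q^2 - 8*q + 15)/(q^2 + 11*q + 30)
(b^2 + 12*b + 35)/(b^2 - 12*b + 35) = (b^2 + 12*b + 35)/(b^2 - 12*b + 35)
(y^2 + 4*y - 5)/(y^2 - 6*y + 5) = (y + 5)/(y - 5)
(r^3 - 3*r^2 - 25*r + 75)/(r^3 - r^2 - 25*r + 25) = (r - 3)/(r - 1)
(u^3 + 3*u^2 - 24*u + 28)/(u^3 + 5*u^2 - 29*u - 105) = (u^2 - 4*u + 4)/(u^2 - 2*u - 15)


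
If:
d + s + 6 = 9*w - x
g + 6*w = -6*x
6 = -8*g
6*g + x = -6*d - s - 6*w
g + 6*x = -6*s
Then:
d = 7/160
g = -3/4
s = 329/480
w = 329/480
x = -269/480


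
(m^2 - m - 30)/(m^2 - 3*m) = (m^2 - m - 30)/(m*(m - 3))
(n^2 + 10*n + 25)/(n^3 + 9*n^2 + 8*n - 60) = (n + 5)/(n^2 + 4*n - 12)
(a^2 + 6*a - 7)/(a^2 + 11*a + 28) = (a - 1)/(a + 4)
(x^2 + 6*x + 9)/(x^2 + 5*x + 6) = (x + 3)/(x + 2)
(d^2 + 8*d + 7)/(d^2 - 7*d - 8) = (d + 7)/(d - 8)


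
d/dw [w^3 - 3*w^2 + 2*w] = 3*w^2 - 6*w + 2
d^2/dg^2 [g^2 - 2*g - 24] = 2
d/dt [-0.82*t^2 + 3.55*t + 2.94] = 3.55 - 1.64*t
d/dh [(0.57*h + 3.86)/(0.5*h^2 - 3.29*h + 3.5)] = (-0.285*h^2 - 3.86*h + 14.6944)/(0.25*h^4 - 3.29*h^3 + 14.3241*h^2 - 23.03*h + 12.25)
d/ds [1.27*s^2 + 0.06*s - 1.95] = 2.54*s + 0.06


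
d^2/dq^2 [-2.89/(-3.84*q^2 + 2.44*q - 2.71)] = (-85.229568*q^2 + 54.156288*q + 2.89*(7.68*q - 2.44)*(15.36*q - 4.88) - 60.148992)/(3.84*q^2 - 2.44*q + 2.71)^3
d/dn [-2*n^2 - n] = -4*n - 1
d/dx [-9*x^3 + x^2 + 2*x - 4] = -27*x^2 + 2*x + 2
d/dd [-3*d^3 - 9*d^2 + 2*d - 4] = -9*d^2 - 18*d + 2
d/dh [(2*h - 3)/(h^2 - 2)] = 2*(-h^2 + 3*h - 2)/(h^4 - 4*h^2 + 4)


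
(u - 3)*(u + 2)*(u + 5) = u^3 + 4*u^2 - 11*u - 30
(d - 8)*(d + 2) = d^2 - 6*d - 16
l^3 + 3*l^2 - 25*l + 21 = (l - 3)*(l - 1)*(l + 7)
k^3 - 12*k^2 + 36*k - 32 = (k - 8)*(k - 2)^2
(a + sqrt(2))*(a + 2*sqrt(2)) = a^2 + 3*sqrt(2)*a + 4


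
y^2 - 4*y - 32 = (y - 8)*(y + 4)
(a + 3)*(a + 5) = a^2 + 8*a + 15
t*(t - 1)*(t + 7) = t^3 + 6*t^2 - 7*t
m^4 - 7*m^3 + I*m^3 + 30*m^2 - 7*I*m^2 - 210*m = m*(m - 7)*(m - 5*I)*(m + 6*I)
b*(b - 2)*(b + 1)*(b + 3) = b^4 + 2*b^3 - 5*b^2 - 6*b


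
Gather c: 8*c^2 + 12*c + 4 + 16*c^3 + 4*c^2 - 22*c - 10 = 16*c^3 + 12*c^2 - 10*c - 6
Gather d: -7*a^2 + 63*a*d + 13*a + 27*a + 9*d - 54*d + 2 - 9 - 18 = -7*a^2 + 40*a + d*(63*a - 45) - 25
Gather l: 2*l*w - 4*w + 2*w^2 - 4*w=2*l*w + 2*w^2 - 8*w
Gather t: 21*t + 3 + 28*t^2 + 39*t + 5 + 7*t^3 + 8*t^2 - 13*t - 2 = 7*t^3 + 36*t^2 + 47*t + 6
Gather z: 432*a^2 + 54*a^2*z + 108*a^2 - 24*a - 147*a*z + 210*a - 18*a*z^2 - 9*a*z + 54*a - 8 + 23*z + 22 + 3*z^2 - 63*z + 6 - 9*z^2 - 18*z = 540*a^2 + 240*a + z^2*(-18*a - 6) + z*(54*a^2 - 156*a - 58) + 20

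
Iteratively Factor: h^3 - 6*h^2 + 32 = (h - 4)*(h^2 - 2*h - 8) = (h - 4)^2*(h + 2)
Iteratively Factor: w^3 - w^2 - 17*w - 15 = (w + 1)*(w^2 - 2*w - 15) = (w + 1)*(w + 3)*(w - 5)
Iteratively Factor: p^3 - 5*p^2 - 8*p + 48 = (p - 4)*(p^2 - p - 12) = (p - 4)^2*(p + 3)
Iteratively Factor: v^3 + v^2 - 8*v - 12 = (v + 2)*(v^2 - v - 6) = (v + 2)^2*(v - 3)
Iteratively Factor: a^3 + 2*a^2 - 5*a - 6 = (a + 1)*(a^2 + a - 6) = (a + 1)*(a + 3)*(a - 2)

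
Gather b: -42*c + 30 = 30 - 42*c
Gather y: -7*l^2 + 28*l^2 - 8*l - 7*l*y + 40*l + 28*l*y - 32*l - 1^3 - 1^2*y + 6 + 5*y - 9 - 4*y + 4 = 21*l^2 + 21*l*y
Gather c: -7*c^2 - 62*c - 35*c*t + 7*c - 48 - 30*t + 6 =-7*c^2 + c*(-35*t - 55) - 30*t - 42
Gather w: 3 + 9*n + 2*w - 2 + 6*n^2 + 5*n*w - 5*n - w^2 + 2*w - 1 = 6*n^2 + 4*n - w^2 + w*(5*n + 4)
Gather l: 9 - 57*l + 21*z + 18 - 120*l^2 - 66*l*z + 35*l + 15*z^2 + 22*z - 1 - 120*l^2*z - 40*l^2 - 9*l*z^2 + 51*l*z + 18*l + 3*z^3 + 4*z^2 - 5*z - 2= l^2*(-120*z - 160) + l*(-9*z^2 - 15*z - 4) + 3*z^3 + 19*z^2 + 38*z + 24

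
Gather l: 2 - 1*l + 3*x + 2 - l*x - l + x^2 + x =l*(-x - 2) + x^2 + 4*x + 4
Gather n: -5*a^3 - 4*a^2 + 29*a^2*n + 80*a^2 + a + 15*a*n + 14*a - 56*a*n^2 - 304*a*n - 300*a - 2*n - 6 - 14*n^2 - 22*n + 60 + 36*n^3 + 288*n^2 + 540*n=-5*a^3 + 76*a^2 - 285*a + 36*n^3 + n^2*(274 - 56*a) + n*(29*a^2 - 289*a + 516) + 54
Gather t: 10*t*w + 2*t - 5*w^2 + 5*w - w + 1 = t*(10*w + 2) - 5*w^2 + 4*w + 1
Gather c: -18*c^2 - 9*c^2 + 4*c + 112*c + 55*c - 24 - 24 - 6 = -27*c^2 + 171*c - 54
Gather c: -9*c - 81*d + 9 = -9*c - 81*d + 9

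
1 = 1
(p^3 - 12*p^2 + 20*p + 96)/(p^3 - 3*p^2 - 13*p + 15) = (p^3 - 12*p^2 + 20*p + 96)/(p^3 - 3*p^2 - 13*p + 15)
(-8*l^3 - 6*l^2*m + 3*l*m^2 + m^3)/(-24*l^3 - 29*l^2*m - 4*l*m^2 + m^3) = (8*l^2 - 2*l*m - m^2)/(24*l^2 + 5*l*m - m^2)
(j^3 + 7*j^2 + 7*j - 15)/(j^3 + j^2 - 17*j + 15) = (j + 3)/(j - 3)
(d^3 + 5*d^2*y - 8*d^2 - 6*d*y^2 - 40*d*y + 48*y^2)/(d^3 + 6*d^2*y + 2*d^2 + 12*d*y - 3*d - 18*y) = (d^2 - d*y - 8*d + 8*y)/(d^2 + 2*d - 3)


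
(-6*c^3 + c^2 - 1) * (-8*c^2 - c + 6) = 48*c^5 - 2*c^4 - 37*c^3 + 14*c^2 + c - 6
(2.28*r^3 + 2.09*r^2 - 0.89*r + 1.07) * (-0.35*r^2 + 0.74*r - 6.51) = -0.798*r^5 + 0.9557*r^4 - 12.9847*r^3 - 14.639*r^2 + 6.5857*r - 6.9657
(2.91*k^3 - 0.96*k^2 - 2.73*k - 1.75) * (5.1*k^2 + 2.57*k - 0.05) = 14.841*k^5 + 2.5827*k^4 - 16.5357*k^3 - 15.8931*k^2 - 4.361*k + 0.0875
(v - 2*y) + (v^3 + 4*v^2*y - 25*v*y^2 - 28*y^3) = v^3 + 4*v^2*y - 25*v*y^2 + v - 28*y^3 - 2*y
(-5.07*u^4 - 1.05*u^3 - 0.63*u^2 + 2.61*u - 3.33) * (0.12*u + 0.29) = -0.6084*u^5 - 1.5963*u^4 - 0.3801*u^3 + 0.1305*u^2 + 0.3573*u - 0.9657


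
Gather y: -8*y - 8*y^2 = -8*y^2 - 8*y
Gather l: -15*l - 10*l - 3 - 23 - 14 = -25*l - 40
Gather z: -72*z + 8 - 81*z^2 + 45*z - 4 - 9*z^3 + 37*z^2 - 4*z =-9*z^3 - 44*z^2 - 31*z + 4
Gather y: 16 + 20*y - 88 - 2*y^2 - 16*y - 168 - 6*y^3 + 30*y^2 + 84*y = -6*y^3 + 28*y^2 + 88*y - 240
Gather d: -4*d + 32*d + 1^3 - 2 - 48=28*d - 49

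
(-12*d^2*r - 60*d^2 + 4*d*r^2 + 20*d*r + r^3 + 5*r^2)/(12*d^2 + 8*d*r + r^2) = (-2*d*r - 10*d + r^2 + 5*r)/(2*d + r)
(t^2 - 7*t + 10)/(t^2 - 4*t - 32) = (-t^2 + 7*t - 10)/(-t^2 + 4*t + 32)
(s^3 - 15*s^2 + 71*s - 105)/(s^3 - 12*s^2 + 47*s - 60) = (s - 7)/(s - 4)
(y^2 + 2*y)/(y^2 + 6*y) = (y + 2)/(y + 6)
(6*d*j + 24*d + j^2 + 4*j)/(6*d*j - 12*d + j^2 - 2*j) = (j + 4)/(j - 2)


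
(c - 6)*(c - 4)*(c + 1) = c^3 - 9*c^2 + 14*c + 24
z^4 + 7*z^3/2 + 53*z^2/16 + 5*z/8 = z*(z + 1/4)*(z + 5/4)*(z + 2)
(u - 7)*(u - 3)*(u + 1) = u^3 - 9*u^2 + 11*u + 21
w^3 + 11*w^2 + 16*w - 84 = (w - 2)*(w + 6)*(w + 7)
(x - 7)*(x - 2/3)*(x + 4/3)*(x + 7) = x^4 + 2*x^3/3 - 449*x^2/9 - 98*x/3 + 392/9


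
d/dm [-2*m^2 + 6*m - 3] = 6 - 4*m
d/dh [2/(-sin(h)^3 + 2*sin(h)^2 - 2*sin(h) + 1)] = 2*(3*sin(h)^2 - 4*sin(h) + 2)*cos(h)/((sin(h) - 1)^2*(sin(h)^2 - sin(h) + 1)^2)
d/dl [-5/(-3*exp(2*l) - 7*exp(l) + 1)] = (-30*exp(l) - 35)*exp(l)/(3*exp(2*l) + 7*exp(l) - 1)^2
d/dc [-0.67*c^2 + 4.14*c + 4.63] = 4.14 - 1.34*c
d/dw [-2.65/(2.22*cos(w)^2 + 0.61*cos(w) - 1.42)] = -(11.766*cos(w) + 1.6165)*sin(w)/(2.22*cos(w)^2 + 0.61*cos(w) - 1.42)^2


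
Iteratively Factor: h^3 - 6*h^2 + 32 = (h - 4)*(h^2 - 2*h - 8) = (h - 4)*(h + 2)*(h - 4)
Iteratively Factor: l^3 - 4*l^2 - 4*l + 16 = (l - 2)*(l^2 - 2*l - 8) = (l - 2)*(l + 2)*(l - 4)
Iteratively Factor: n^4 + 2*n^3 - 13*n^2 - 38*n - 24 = (n + 1)*(n^3 + n^2 - 14*n - 24) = (n + 1)*(n + 2)*(n^2 - n - 12) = (n - 4)*(n + 1)*(n + 2)*(n + 3)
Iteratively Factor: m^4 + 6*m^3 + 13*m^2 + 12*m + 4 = (m + 2)*(m^3 + 4*m^2 + 5*m + 2) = (m + 1)*(m + 2)*(m^2 + 3*m + 2) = (m + 1)^2*(m + 2)*(m + 2)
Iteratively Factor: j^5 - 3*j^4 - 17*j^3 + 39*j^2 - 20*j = (j + 4)*(j^4 - 7*j^3 + 11*j^2 - 5*j) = (j - 1)*(j + 4)*(j^3 - 6*j^2 + 5*j) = (j - 1)^2*(j + 4)*(j^2 - 5*j) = (j - 5)*(j - 1)^2*(j + 4)*(j)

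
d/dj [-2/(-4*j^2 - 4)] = -j/(j^2 + 1)^2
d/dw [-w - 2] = -1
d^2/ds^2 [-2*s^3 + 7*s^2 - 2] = 14 - 12*s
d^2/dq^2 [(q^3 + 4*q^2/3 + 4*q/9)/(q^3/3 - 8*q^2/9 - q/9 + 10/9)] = 2*(324*q^6 + 189*q^5 - 1800*q^4 - 1619*q^3 + 1890*q^2 + 3660*q + 1240)/(27*q^9 - 216*q^8 + 549*q^7 - 98*q^6 - 1623*q^5 + 1716*q^4 + 1379*q^3 - 2370*q^2 - 300*q + 1000)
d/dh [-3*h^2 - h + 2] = -6*h - 1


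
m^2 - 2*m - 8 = (m - 4)*(m + 2)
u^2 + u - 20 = (u - 4)*(u + 5)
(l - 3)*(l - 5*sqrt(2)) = l^2 - 5*sqrt(2)*l - 3*l + 15*sqrt(2)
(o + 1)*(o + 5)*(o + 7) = o^3 + 13*o^2 + 47*o + 35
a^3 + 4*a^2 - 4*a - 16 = (a - 2)*(a + 2)*(a + 4)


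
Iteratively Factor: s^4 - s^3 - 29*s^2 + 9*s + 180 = (s - 3)*(s^3 + 2*s^2 - 23*s - 60) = (s - 5)*(s - 3)*(s^2 + 7*s + 12) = (s - 5)*(s - 3)*(s + 4)*(s + 3)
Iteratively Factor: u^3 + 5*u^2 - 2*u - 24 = (u + 4)*(u^2 + u - 6) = (u - 2)*(u + 4)*(u + 3)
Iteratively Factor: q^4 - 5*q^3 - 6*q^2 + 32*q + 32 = (q + 1)*(q^3 - 6*q^2 + 32) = (q - 4)*(q + 1)*(q^2 - 2*q - 8) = (q - 4)*(q + 1)*(q + 2)*(q - 4)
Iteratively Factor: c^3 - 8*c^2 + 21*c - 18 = (c - 2)*(c^2 - 6*c + 9) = (c - 3)*(c - 2)*(c - 3)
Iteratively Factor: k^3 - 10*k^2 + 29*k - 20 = (k - 4)*(k^2 - 6*k + 5) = (k - 4)*(k - 1)*(k - 5)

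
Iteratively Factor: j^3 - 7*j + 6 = (j - 1)*(j^2 + j - 6) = (j - 2)*(j - 1)*(j + 3)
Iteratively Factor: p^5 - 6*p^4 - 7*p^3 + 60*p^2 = (p + 3)*(p^4 - 9*p^3 + 20*p^2) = (p - 4)*(p + 3)*(p^3 - 5*p^2) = p*(p - 4)*(p + 3)*(p^2 - 5*p) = p^2*(p - 4)*(p + 3)*(p - 5)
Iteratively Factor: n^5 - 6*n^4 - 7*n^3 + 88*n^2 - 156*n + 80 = (n - 2)*(n^4 - 4*n^3 - 15*n^2 + 58*n - 40) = (n - 2)^2*(n^3 - 2*n^2 - 19*n + 20) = (n - 5)*(n - 2)^2*(n^2 + 3*n - 4) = (n - 5)*(n - 2)^2*(n + 4)*(n - 1)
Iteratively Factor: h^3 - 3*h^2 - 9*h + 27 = (h - 3)*(h^2 - 9) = (h - 3)^2*(h + 3)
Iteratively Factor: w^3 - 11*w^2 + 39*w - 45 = (w - 3)*(w^2 - 8*w + 15) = (w - 5)*(w - 3)*(w - 3)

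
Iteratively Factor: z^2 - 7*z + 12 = (z - 3)*(z - 4)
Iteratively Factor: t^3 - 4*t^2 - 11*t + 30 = (t + 3)*(t^2 - 7*t + 10) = (t - 2)*(t + 3)*(t - 5)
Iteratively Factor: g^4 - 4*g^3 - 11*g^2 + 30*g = (g - 2)*(g^3 - 2*g^2 - 15*g) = g*(g - 2)*(g^2 - 2*g - 15) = g*(g - 2)*(g + 3)*(g - 5)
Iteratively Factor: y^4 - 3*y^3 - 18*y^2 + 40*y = (y - 2)*(y^3 - y^2 - 20*y) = y*(y - 2)*(y^2 - y - 20) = y*(y - 2)*(y + 4)*(y - 5)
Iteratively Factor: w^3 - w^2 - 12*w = (w - 4)*(w^2 + 3*w) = w*(w - 4)*(w + 3)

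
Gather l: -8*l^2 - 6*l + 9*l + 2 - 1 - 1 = -8*l^2 + 3*l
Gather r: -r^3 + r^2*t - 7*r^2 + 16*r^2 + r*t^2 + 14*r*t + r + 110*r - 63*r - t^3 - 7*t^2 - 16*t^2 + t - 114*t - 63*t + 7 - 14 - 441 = -r^3 + r^2*(t + 9) + r*(t^2 + 14*t + 48) - t^3 - 23*t^2 - 176*t - 448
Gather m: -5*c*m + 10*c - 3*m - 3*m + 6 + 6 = 10*c + m*(-5*c - 6) + 12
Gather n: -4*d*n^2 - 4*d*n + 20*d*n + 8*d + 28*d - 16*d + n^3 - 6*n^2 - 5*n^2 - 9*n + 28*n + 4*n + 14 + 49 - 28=20*d + n^3 + n^2*(-4*d - 11) + n*(16*d + 23) + 35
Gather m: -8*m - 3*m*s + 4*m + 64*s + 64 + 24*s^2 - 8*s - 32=m*(-3*s - 4) + 24*s^2 + 56*s + 32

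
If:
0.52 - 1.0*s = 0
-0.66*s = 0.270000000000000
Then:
No Solution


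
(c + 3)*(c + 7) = c^2 + 10*c + 21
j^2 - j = j*(j - 1)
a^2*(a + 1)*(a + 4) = a^4 + 5*a^3 + 4*a^2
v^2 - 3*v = v*(v - 3)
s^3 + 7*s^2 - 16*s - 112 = (s - 4)*(s + 4)*(s + 7)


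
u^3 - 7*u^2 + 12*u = u*(u - 4)*(u - 3)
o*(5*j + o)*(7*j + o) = 35*j^2*o + 12*j*o^2 + o^3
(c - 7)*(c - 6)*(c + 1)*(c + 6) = c^4 - 6*c^3 - 43*c^2 + 216*c + 252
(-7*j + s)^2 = 49*j^2 - 14*j*s + s^2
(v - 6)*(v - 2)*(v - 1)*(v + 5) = v^4 - 4*v^3 - 25*v^2 + 88*v - 60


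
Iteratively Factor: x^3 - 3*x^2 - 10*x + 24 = (x - 4)*(x^2 + x - 6) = (x - 4)*(x - 2)*(x + 3)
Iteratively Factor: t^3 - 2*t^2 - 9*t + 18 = (t - 2)*(t^2 - 9) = (t - 2)*(t + 3)*(t - 3)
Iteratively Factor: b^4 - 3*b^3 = (b)*(b^3 - 3*b^2) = b^2*(b^2 - 3*b) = b^3*(b - 3)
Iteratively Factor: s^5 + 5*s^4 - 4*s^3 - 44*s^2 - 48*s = (s + 2)*(s^4 + 3*s^3 - 10*s^2 - 24*s) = (s - 3)*(s + 2)*(s^3 + 6*s^2 + 8*s) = (s - 3)*(s + 2)^2*(s^2 + 4*s) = (s - 3)*(s + 2)^2*(s + 4)*(s)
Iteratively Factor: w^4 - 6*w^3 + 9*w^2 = (w)*(w^3 - 6*w^2 + 9*w) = w*(w - 3)*(w^2 - 3*w) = w^2*(w - 3)*(w - 3)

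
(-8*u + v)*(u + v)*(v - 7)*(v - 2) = -8*u^2*v^2 + 72*u^2*v - 112*u^2 - 7*u*v^3 + 63*u*v^2 - 98*u*v + v^4 - 9*v^3 + 14*v^2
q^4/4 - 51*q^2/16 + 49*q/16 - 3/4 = (q/4 + 1)*(q - 3)*(q - 1/2)^2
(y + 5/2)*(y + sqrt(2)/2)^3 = y^4 + 3*sqrt(2)*y^3/2 + 5*y^3/2 + 3*y^2/2 + 15*sqrt(2)*y^2/4 + sqrt(2)*y/4 + 15*y/4 + 5*sqrt(2)/8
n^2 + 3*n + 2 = (n + 1)*(n + 2)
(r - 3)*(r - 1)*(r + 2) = r^3 - 2*r^2 - 5*r + 6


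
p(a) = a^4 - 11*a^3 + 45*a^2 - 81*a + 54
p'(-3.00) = -756.00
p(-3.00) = 1080.00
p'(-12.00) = -12825.00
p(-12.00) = 47250.00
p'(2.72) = 0.15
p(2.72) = -0.02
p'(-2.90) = -717.09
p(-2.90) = 1006.36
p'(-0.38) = -120.18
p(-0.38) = 91.90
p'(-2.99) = -752.05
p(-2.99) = 1072.46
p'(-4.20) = -1337.47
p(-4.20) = 2314.14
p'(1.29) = -11.23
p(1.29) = 3.55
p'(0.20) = -64.29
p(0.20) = 39.51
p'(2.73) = 0.14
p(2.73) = -0.01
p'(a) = 4*a^3 - 33*a^2 + 90*a - 81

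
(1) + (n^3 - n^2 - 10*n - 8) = n^3 - n^2 - 10*n - 7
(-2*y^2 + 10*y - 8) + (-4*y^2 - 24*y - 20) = -6*y^2 - 14*y - 28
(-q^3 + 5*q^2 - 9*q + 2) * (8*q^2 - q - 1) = -8*q^5 + 41*q^4 - 76*q^3 + 20*q^2 + 7*q - 2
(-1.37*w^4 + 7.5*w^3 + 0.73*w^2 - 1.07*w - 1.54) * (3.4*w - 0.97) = -4.658*w^5 + 26.8289*w^4 - 4.793*w^3 - 4.3461*w^2 - 4.1981*w + 1.4938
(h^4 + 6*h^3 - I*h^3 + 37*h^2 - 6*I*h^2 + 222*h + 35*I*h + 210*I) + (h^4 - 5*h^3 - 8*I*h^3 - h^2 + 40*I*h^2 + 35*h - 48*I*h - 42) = 2*h^4 + h^3 - 9*I*h^3 + 36*h^2 + 34*I*h^2 + 257*h - 13*I*h - 42 + 210*I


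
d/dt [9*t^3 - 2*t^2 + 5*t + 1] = 27*t^2 - 4*t + 5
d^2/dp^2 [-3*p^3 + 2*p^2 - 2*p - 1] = 4 - 18*p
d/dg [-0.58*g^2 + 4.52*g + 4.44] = 4.52 - 1.16*g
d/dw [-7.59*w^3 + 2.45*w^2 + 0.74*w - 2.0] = -22.77*w^2 + 4.9*w + 0.74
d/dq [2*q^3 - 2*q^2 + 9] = 2*q*(3*q - 2)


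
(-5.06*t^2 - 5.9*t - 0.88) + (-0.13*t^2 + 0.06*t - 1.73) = -5.19*t^2 - 5.84*t - 2.61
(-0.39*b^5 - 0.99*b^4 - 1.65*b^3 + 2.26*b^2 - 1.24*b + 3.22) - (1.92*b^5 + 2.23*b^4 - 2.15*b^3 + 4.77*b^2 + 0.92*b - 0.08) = -2.31*b^5 - 3.22*b^4 + 0.5*b^3 - 2.51*b^2 - 2.16*b + 3.3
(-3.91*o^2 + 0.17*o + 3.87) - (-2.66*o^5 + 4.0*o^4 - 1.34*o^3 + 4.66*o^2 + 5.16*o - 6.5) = 2.66*o^5 - 4.0*o^4 + 1.34*o^3 - 8.57*o^2 - 4.99*o + 10.37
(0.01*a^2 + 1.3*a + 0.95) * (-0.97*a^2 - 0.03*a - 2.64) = -0.0097*a^4 - 1.2613*a^3 - 0.9869*a^2 - 3.4605*a - 2.508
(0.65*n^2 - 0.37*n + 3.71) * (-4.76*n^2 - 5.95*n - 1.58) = -3.094*n^4 - 2.1063*n^3 - 16.4851*n^2 - 21.4899*n - 5.8618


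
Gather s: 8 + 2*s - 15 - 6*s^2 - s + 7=-6*s^2 + s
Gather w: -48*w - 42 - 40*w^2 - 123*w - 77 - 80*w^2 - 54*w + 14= -120*w^2 - 225*w - 105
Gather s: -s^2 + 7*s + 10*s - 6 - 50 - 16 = -s^2 + 17*s - 72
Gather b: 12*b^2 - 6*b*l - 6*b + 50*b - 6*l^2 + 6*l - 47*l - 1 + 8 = 12*b^2 + b*(44 - 6*l) - 6*l^2 - 41*l + 7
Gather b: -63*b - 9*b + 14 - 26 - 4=-72*b - 16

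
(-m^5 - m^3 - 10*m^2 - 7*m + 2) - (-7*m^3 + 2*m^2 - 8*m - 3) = -m^5 + 6*m^3 - 12*m^2 + m + 5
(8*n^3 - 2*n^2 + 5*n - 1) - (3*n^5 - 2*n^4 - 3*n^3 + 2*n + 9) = -3*n^5 + 2*n^4 + 11*n^3 - 2*n^2 + 3*n - 10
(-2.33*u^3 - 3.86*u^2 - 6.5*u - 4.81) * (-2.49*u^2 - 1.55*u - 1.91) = 5.8017*u^5 + 13.2229*u^4 + 26.6183*u^3 + 29.4245*u^2 + 19.8705*u + 9.1871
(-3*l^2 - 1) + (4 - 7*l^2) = 3 - 10*l^2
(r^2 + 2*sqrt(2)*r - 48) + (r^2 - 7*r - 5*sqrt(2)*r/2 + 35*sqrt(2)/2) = 2*r^2 - 7*r - sqrt(2)*r/2 - 48 + 35*sqrt(2)/2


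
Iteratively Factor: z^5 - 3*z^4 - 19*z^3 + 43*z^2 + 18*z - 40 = (z - 1)*(z^4 - 2*z^3 - 21*z^2 + 22*z + 40) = (z - 1)*(z + 1)*(z^3 - 3*z^2 - 18*z + 40) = (z - 1)*(z + 1)*(z + 4)*(z^2 - 7*z + 10) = (z - 5)*(z - 1)*(z + 1)*(z + 4)*(z - 2)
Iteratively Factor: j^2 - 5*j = (j)*(j - 5)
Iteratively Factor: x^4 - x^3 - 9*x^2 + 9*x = (x)*(x^3 - x^2 - 9*x + 9) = x*(x - 1)*(x^2 - 9) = x*(x - 1)*(x + 3)*(x - 3)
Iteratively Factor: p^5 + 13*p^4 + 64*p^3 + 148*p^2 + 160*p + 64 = (p + 4)*(p^4 + 9*p^3 + 28*p^2 + 36*p + 16) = (p + 2)*(p + 4)*(p^3 + 7*p^2 + 14*p + 8) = (p + 1)*(p + 2)*(p + 4)*(p^2 + 6*p + 8) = (p + 1)*(p + 2)^2*(p + 4)*(p + 4)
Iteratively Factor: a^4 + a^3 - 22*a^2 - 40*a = (a + 4)*(a^3 - 3*a^2 - 10*a) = (a - 5)*(a + 4)*(a^2 + 2*a) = a*(a - 5)*(a + 4)*(a + 2)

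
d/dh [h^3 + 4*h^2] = h*(3*h + 8)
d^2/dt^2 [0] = 0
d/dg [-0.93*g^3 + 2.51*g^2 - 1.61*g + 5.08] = -2.79*g^2 + 5.02*g - 1.61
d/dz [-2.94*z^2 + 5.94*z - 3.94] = 5.94 - 5.88*z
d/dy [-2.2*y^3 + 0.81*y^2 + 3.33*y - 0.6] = -6.6*y^2 + 1.62*y + 3.33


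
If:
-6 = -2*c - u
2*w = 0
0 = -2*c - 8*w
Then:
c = 0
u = 6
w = 0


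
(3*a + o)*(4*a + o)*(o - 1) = 12*a^2*o - 12*a^2 + 7*a*o^2 - 7*a*o + o^3 - o^2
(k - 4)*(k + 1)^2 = k^3 - 2*k^2 - 7*k - 4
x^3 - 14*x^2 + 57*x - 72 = (x - 8)*(x - 3)^2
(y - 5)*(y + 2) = y^2 - 3*y - 10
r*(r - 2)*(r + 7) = r^3 + 5*r^2 - 14*r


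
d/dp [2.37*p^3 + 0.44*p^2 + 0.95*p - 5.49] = 7.11*p^2 + 0.88*p + 0.95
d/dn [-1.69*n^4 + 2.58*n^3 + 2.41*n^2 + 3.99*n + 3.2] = -6.76*n^3 + 7.74*n^2 + 4.82*n + 3.99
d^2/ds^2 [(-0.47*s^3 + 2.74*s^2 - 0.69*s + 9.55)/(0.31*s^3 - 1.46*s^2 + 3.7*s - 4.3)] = (1.11022302462516e-16*s^7 + 0.101184000000002*s^6 + 2.836686*s^5 - 13.487976*s^4 + 3.25353200000006*s^3 + 118.48242*s^2 - 259.30458*s + 220.9386)/(0.029791*s^9 - 0.420918*s^8 + 3.049098*s^7 - 14.399546*s^6 + 48.06954*s^5 - 117.05244*s^4 + 207.2203*s^3 - 257.5872*s^2 + 205.239*s - 79.507)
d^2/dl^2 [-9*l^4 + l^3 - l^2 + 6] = -108*l^2 + 6*l - 2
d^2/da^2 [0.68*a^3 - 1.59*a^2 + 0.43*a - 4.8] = 4.08*a - 3.18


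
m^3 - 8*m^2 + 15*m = m*(m - 5)*(m - 3)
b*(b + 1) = b^2 + b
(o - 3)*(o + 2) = o^2 - o - 6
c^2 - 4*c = c*(c - 4)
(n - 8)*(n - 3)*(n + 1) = n^3 - 10*n^2 + 13*n + 24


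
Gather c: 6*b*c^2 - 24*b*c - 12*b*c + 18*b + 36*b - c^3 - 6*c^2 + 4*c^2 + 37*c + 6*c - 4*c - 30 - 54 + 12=54*b - c^3 + c^2*(6*b - 2) + c*(39 - 36*b) - 72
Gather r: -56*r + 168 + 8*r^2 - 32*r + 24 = 8*r^2 - 88*r + 192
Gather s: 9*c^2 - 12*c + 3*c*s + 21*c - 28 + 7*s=9*c^2 + 9*c + s*(3*c + 7) - 28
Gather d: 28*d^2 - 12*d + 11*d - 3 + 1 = 28*d^2 - d - 2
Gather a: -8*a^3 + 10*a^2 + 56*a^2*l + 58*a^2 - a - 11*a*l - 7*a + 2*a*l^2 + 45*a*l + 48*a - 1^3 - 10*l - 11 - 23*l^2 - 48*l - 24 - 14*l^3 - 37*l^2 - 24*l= -8*a^3 + a^2*(56*l + 68) + a*(2*l^2 + 34*l + 40) - 14*l^3 - 60*l^2 - 82*l - 36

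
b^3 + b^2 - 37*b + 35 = (b - 5)*(b - 1)*(b + 7)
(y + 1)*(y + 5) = y^2 + 6*y + 5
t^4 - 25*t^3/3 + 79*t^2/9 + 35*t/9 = t*(t - 7)*(t - 5/3)*(t + 1/3)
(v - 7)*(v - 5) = v^2 - 12*v + 35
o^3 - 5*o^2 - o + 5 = (o - 5)*(o - 1)*(o + 1)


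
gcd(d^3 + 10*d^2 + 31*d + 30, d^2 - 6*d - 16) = d + 2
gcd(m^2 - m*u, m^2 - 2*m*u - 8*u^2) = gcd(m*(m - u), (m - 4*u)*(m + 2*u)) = 1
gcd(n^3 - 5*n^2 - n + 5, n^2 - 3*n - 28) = 1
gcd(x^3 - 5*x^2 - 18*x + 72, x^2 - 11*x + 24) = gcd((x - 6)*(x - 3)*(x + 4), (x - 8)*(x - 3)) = x - 3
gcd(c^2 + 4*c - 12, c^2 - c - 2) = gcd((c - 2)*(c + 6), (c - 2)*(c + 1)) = c - 2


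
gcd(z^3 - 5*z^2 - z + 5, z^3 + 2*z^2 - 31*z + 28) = z - 1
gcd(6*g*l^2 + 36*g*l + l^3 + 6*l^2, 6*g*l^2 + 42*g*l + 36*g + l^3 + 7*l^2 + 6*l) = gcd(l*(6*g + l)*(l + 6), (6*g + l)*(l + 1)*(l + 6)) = 6*g*l + 36*g + l^2 + 6*l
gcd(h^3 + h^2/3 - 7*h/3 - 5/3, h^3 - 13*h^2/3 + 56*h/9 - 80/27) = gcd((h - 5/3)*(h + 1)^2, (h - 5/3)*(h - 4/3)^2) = h - 5/3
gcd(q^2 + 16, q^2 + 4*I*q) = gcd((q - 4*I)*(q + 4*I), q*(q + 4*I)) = q + 4*I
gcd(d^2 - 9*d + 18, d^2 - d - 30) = d - 6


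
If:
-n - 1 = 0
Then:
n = -1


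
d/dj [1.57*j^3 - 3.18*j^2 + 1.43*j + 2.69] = 4.71*j^2 - 6.36*j + 1.43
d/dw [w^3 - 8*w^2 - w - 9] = 3*w^2 - 16*w - 1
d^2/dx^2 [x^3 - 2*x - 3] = 6*x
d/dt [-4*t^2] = -8*t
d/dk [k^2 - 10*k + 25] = 2*k - 10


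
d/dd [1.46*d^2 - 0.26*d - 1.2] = 2.92*d - 0.26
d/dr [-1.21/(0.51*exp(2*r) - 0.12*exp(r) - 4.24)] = (1.2342*exp(r) - 0.1452)*exp(r)/(-0.51*exp(2*r) + 0.12*exp(r) + 4.24)^2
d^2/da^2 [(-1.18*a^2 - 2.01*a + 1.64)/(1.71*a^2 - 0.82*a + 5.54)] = (-15.064074*a^3 + 95.844816*a^2 + 100.451556*a - 119.561512)/(5.000211*a^6 - 7.193286*a^5 + 52.047954*a^4 - 47.160496*a^3 + 168.623196*a^2 - 75.501336*a + 170.031464)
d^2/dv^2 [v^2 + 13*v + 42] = 2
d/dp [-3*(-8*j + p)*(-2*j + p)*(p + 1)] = -48*j^2 + 60*j*p + 30*j - 9*p^2 - 6*p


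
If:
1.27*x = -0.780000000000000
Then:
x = -0.61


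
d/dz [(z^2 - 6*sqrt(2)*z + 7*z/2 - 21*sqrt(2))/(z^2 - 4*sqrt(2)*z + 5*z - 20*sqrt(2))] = (3*z^2 + 4*sqrt(2)*z^2 + 4*sqrt(2)*z + 70*sqrt(2) + 144)/(2*(z^4 - 8*sqrt(2)*z^3 + 10*z^3 - 80*sqrt(2)*z^2 + 57*z^2 - 200*sqrt(2)*z + 320*z + 800))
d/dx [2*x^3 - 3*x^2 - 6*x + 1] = 6*x^2 - 6*x - 6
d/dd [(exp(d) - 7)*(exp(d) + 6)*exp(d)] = (3*exp(2*d) - 2*exp(d) - 42)*exp(d)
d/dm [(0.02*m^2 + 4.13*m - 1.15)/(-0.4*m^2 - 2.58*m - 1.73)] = (1.6004*m^2 - 0.9892*m - 10.1119)/(0.16*m^4 + 2.064*m^3 + 8.0404*m^2 + 8.9268*m + 2.9929)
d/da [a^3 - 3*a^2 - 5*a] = 3*a^2 - 6*a - 5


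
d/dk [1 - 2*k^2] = -4*k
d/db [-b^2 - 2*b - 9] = -2*b - 2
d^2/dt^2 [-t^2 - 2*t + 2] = -2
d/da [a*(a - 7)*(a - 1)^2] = 4*a^3 - 27*a^2 + 30*a - 7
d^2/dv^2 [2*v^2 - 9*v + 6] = 4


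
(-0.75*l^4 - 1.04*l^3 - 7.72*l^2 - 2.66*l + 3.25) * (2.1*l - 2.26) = -1.575*l^5 - 0.489*l^4 - 13.8616*l^3 + 11.8612*l^2 + 12.8366*l - 7.345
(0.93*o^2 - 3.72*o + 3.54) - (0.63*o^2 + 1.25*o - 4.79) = 0.3*o^2 - 4.97*o + 8.33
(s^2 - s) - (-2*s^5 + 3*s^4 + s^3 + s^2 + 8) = 2*s^5 - 3*s^4 - s^3 - s - 8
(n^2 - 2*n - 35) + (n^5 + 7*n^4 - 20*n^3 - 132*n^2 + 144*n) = n^5 + 7*n^4 - 20*n^3 - 131*n^2 + 142*n - 35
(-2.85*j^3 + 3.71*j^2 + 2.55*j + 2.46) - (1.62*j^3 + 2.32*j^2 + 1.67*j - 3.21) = -4.47*j^3 + 1.39*j^2 + 0.88*j + 5.67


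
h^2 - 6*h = h*(h - 6)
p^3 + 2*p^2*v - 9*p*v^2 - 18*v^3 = (p - 3*v)*(p + 2*v)*(p + 3*v)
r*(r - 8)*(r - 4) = r^3 - 12*r^2 + 32*r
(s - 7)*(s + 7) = s^2 - 49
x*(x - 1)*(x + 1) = x^3 - x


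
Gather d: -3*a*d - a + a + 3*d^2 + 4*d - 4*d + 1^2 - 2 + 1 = -3*a*d + 3*d^2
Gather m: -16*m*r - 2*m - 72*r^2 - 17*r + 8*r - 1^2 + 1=m*(-16*r - 2) - 72*r^2 - 9*r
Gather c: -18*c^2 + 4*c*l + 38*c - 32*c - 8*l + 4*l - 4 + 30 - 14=-18*c^2 + c*(4*l + 6) - 4*l + 12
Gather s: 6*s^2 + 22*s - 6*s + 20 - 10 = 6*s^2 + 16*s + 10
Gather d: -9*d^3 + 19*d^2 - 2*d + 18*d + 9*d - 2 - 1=-9*d^3 + 19*d^2 + 25*d - 3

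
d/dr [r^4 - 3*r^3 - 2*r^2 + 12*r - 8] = 4*r^3 - 9*r^2 - 4*r + 12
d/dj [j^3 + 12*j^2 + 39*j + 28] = 3*j^2 + 24*j + 39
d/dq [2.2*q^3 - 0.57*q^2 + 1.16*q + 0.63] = 6.6*q^2 - 1.14*q + 1.16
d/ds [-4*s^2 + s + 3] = 1 - 8*s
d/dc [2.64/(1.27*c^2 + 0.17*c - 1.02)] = (-6.7056*c - 0.4488)/(1.27*c^2 + 0.17*c - 1.02)^2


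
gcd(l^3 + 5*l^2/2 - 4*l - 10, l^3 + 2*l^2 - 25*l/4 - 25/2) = l^2 + 9*l/2 + 5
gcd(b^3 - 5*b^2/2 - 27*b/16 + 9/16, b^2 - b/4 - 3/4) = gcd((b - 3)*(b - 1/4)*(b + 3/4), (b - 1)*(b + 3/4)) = b + 3/4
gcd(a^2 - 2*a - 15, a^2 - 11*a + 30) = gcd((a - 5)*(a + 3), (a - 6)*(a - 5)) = a - 5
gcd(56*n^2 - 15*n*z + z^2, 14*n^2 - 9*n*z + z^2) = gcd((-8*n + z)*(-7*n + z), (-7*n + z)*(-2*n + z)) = -7*n + z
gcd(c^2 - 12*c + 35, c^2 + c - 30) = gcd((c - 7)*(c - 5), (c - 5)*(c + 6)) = c - 5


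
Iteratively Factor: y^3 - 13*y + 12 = (y + 4)*(y^2 - 4*y + 3) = (y - 3)*(y + 4)*(y - 1)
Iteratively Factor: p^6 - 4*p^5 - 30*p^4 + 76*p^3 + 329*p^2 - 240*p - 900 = (p + 3)*(p^5 - 7*p^4 - 9*p^3 + 103*p^2 + 20*p - 300) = (p + 2)*(p + 3)*(p^4 - 9*p^3 + 9*p^2 + 85*p - 150) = (p - 2)*(p + 2)*(p + 3)*(p^3 - 7*p^2 - 5*p + 75) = (p - 5)*(p - 2)*(p + 2)*(p + 3)*(p^2 - 2*p - 15) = (p - 5)*(p - 2)*(p + 2)*(p + 3)^2*(p - 5)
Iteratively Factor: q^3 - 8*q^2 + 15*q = (q - 3)*(q^2 - 5*q) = q*(q - 3)*(q - 5)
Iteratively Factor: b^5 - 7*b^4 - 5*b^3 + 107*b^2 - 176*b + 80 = (b - 1)*(b^4 - 6*b^3 - 11*b^2 + 96*b - 80) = (b - 1)^2*(b^3 - 5*b^2 - 16*b + 80) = (b - 4)*(b - 1)^2*(b^2 - b - 20) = (b - 5)*(b - 4)*(b - 1)^2*(b + 4)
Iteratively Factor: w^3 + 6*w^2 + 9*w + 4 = (w + 1)*(w^2 + 5*w + 4) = (w + 1)^2*(w + 4)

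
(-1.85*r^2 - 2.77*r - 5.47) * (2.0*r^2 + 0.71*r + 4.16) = -3.7*r^4 - 6.8535*r^3 - 20.6027*r^2 - 15.4069*r - 22.7552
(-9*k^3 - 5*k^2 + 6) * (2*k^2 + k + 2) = -18*k^5 - 19*k^4 - 23*k^3 + 2*k^2 + 6*k + 12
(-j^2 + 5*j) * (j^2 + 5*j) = -j^4 + 25*j^2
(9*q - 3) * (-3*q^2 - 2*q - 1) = -27*q^3 - 9*q^2 - 3*q + 3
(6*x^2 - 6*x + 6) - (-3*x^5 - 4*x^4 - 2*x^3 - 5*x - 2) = 3*x^5 + 4*x^4 + 2*x^3 + 6*x^2 - x + 8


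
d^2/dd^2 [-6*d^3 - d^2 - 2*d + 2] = -36*d - 2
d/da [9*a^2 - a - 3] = 18*a - 1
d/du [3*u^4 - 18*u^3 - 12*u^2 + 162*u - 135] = 12*u^3 - 54*u^2 - 24*u + 162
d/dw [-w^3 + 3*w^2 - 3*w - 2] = -3*w^2 + 6*w - 3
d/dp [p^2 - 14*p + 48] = 2*p - 14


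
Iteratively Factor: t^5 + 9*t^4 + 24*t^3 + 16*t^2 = (t)*(t^4 + 9*t^3 + 24*t^2 + 16*t) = t*(t + 4)*(t^3 + 5*t^2 + 4*t) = t*(t + 4)^2*(t^2 + t) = t^2*(t + 4)^2*(t + 1)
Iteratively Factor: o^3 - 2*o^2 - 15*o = (o)*(o^2 - 2*o - 15) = o*(o - 5)*(o + 3)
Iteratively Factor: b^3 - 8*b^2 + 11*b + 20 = (b - 4)*(b^2 - 4*b - 5) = (b - 5)*(b - 4)*(b + 1)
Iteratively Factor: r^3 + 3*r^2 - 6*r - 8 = (r + 1)*(r^2 + 2*r - 8) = (r + 1)*(r + 4)*(r - 2)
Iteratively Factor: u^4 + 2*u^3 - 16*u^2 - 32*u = (u + 2)*(u^3 - 16*u) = (u + 2)*(u + 4)*(u^2 - 4*u) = u*(u + 2)*(u + 4)*(u - 4)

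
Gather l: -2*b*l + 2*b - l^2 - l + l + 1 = -2*b*l + 2*b - l^2 + 1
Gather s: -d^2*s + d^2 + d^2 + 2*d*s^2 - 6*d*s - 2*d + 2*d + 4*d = 2*d^2 + 2*d*s^2 + 4*d + s*(-d^2 - 6*d)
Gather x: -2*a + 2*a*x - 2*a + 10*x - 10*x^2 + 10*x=-4*a - 10*x^2 + x*(2*a + 20)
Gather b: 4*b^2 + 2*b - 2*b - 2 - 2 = 4*b^2 - 4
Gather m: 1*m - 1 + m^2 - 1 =m^2 + m - 2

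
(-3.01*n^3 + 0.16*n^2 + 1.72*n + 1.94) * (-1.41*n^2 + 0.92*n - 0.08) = 4.2441*n^5 - 2.9948*n^4 - 2.0372*n^3 - 1.1658*n^2 + 1.6472*n - 0.1552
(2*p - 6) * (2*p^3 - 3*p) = 4*p^4 - 12*p^3 - 6*p^2 + 18*p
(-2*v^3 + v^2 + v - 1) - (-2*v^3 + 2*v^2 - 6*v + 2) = -v^2 + 7*v - 3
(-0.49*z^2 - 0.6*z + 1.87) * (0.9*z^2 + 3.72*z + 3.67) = -0.441*z^4 - 2.3628*z^3 - 2.3473*z^2 + 4.7544*z + 6.8629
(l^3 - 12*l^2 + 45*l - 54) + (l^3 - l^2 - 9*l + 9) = 2*l^3 - 13*l^2 + 36*l - 45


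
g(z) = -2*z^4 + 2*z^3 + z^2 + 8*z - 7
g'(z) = -8*z^3 + 6*z^2 + 2*z + 8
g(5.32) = -1237.05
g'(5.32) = -1016.10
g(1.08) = 2.60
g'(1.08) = 7.08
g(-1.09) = -19.95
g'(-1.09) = 23.31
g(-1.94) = -61.69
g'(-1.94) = 85.11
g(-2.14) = -81.09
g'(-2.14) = 109.60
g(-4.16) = -765.92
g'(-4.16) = 679.44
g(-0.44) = -10.57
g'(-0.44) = 8.96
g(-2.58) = -143.95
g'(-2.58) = 180.17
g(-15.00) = -107902.00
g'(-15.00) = 28328.00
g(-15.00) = -107902.00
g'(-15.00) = 28328.00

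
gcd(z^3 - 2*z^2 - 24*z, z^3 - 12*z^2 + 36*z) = z^2 - 6*z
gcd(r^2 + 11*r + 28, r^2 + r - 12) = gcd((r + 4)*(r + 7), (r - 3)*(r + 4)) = r + 4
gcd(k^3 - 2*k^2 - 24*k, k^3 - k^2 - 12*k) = k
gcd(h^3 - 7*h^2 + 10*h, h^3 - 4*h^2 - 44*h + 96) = h - 2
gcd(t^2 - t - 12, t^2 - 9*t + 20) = t - 4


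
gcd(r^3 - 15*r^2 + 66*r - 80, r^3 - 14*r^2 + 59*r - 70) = r^2 - 7*r + 10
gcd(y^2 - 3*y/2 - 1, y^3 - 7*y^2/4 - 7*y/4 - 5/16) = y + 1/2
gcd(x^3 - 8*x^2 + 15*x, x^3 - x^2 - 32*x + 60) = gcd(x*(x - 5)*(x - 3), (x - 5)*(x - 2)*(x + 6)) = x - 5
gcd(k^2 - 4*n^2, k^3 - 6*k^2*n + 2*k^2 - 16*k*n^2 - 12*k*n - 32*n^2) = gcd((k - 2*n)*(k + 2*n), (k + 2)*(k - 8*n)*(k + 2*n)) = k + 2*n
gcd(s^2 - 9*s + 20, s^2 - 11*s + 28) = s - 4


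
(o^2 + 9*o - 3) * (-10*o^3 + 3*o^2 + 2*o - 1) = -10*o^5 - 87*o^4 + 59*o^3 + 8*o^2 - 15*o + 3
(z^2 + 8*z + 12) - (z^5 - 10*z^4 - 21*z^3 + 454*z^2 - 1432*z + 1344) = -z^5 + 10*z^4 + 21*z^3 - 453*z^2 + 1440*z - 1332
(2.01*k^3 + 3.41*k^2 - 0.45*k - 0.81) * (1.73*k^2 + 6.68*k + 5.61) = 3.4773*k^5 + 19.3261*k^4 + 33.2764*k^3 + 14.7228*k^2 - 7.9353*k - 4.5441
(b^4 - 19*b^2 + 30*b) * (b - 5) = b^5 - 5*b^4 - 19*b^3 + 125*b^2 - 150*b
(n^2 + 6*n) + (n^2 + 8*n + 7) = 2*n^2 + 14*n + 7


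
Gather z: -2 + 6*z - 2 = 6*z - 4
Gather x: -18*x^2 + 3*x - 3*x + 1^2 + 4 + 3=8 - 18*x^2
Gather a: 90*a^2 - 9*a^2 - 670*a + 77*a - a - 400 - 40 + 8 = 81*a^2 - 594*a - 432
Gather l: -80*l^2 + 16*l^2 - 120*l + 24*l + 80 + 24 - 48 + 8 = -64*l^2 - 96*l + 64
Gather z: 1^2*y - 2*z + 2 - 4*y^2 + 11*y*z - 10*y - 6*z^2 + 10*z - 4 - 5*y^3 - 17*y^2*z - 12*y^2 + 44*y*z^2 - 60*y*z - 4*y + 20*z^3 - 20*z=-5*y^3 - 16*y^2 - 13*y + 20*z^3 + z^2*(44*y - 6) + z*(-17*y^2 - 49*y - 12) - 2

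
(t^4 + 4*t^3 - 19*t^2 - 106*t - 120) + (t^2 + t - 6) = t^4 + 4*t^3 - 18*t^2 - 105*t - 126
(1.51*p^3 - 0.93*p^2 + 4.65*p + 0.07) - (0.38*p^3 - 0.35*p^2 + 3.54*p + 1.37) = 1.13*p^3 - 0.58*p^2 + 1.11*p - 1.3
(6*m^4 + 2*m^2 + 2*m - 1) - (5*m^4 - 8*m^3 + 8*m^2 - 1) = m^4 + 8*m^3 - 6*m^2 + 2*m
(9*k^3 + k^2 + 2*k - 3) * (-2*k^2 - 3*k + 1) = -18*k^5 - 29*k^4 + 2*k^3 + k^2 + 11*k - 3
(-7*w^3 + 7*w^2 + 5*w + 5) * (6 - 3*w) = 21*w^4 - 63*w^3 + 27*w^2 + 15*w + 30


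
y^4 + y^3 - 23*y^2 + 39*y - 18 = (y - 3)*(y - 1)^2*(y + 6)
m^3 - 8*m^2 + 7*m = m*(m - 7)*(m - 1)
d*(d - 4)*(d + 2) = d^3 - 2*d^2 - 8*d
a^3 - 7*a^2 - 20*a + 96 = (a - 8)*(a - 3)*(a + 4)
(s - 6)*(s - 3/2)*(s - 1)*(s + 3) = s^4 - 11*s^3/2 - 9*s^2 + 81*s/2 - 27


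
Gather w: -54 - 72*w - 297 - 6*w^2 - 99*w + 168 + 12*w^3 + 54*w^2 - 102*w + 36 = 12*w^3 + 48*w^2 - 273*w - 147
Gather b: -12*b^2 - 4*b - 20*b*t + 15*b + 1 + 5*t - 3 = -12*b^2 + b*(11 - 20*t) + 5*t - 2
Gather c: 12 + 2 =14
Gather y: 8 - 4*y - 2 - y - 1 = 5 - 5*y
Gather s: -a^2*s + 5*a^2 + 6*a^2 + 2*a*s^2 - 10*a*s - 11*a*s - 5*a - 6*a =11*a^2 + 2*a*s^2 - 11*a + s*(-a^2 - 21*a)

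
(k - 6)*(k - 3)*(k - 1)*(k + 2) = k^4 - 8*k^3 + 7*k^2 + 36*k - 36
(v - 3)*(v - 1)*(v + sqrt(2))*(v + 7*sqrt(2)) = v^4 - 4*v^3 + 8*sqrt(2)*v^3 - 32*sqrt(2)*v^2 + 17*v^2 - 56*v + 24*sqrt(2)*v + 42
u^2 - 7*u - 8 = (u - 8)*(u + 1)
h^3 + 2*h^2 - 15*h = h*(h - 3)*(h + 5)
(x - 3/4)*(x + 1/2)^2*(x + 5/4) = x^4 + 3*x^3/2 - 3*x^2/16 - 13*x/16 - 15/64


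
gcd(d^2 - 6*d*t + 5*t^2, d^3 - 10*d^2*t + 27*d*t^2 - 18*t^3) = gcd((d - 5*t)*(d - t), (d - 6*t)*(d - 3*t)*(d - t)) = -d + t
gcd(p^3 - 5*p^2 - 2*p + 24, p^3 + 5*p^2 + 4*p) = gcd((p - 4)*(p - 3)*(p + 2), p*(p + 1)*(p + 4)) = 1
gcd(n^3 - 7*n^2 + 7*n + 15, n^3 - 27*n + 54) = n - 3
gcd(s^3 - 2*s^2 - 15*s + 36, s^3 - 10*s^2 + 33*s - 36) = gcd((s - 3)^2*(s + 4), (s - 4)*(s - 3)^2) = s^2 - 6*s + 9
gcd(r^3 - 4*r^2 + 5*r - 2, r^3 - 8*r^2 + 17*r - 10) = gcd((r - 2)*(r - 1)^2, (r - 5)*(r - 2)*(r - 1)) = r^2 - 3*r + 2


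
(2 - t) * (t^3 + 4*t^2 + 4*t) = -t^4 - 2*t^3 + 4*t^2 + 8*t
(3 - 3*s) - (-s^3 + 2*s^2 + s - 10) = s^3 - 2*s^2 - 4*s + 13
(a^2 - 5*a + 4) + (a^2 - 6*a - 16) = 2*a^2 - 11*a - 12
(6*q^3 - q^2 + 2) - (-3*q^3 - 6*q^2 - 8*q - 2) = 9*q^3 + 5*q^2 + 8*q + 4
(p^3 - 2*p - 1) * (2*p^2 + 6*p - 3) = 2*p^5 + 6*p^4 - 7*p^3 - 14*p^2 + 3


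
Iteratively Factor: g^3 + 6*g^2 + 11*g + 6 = (g + 1)*(g^2 + 5*g + 6) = (g + 1)*(g + 3)*(g + 2)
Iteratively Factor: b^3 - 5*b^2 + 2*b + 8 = (b + 1)*(b^2 - 6*b + 8) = (b - 2)*(b + 1)*(b - 4)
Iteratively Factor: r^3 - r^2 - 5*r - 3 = (r + 1)*(r^2 - 2*r - 3) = (r + 1)^2*(r - 3)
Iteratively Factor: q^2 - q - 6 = (q + 2)*(q - 3)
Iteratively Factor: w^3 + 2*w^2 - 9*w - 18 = (w + 2)*(w^2 - 9) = (w - 3)*(w + 2)*(w + 3)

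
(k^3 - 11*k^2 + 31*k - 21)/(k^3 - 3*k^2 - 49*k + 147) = (k - 1)/(k + 7)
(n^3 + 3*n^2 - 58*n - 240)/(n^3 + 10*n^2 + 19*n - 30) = (n - 8)/(n - 1)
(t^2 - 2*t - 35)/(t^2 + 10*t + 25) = (t - 7)/(t + 5)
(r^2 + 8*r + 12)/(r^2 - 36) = (r + 2)/(r - 6)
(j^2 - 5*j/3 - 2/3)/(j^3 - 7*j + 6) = (j + 1/3)/(j^2 + 2*j - 3)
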